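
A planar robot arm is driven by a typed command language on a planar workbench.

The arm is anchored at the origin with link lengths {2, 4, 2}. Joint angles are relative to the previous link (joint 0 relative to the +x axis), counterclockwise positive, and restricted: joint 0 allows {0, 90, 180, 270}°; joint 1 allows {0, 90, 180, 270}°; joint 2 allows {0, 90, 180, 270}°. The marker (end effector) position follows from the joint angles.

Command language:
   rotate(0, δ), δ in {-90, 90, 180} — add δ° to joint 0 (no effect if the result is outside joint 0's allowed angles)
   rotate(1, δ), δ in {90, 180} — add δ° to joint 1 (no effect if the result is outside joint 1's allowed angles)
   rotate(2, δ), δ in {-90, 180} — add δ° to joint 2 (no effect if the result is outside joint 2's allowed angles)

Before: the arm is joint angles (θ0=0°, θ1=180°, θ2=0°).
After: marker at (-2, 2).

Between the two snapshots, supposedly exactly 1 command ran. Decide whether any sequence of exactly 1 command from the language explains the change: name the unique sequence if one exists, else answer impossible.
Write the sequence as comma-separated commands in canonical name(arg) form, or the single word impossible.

rotate(2, -90)

begin: joint angles (θ0=0°, θ1=180°, θ2=0°)
step 1 (rotate(2, -90)): joint angles (θ0=0°, θ1=180°, θ2=270°)
no rival 1-sequence matches.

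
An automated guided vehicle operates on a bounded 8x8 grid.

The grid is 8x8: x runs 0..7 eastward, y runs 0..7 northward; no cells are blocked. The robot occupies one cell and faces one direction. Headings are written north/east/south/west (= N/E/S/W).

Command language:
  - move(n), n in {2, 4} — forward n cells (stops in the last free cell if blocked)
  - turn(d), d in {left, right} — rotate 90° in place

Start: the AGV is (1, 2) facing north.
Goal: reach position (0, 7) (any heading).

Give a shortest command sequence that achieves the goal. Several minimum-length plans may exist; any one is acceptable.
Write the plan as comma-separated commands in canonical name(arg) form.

initial: (1, 2) facing north
t=1 move(2) ⇒ (1, 4) facing north
t=2 move(4) ⇒ (1, 7) facing north
t=3 turn(left) ⇒ (1, 7) facing west
t=4 move(2) ⇒ (0, 7) facing west
nothing shorter than 4 reaches the goal.

move(2), move(4), turn(left), move(2)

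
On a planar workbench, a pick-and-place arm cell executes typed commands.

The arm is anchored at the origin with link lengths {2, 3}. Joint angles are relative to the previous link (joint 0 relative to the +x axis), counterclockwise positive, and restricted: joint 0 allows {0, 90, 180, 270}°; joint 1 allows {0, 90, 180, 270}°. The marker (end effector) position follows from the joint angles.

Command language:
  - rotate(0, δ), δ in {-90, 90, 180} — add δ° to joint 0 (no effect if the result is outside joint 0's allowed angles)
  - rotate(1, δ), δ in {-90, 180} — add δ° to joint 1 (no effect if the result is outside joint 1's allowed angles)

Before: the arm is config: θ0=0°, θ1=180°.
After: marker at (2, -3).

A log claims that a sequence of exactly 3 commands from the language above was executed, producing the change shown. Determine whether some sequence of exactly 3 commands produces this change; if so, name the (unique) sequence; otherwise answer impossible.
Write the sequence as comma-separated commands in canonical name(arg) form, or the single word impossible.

from: config: θ0=0°, θ1=180°
t=1 rotate(1, -90) ⇒ config: θ0=0°, θ1=90°
t=2 rotate(1, -90) ⇒ config: θ0=0°, θ1=0°
t=3 rotate(1, -90) ⇒ config: θ0=0°, θ1=270°
uniquely the one of 125 3-step routes that fits.

rotate(1, -90), rotate(1, -90), rotate(1, -90)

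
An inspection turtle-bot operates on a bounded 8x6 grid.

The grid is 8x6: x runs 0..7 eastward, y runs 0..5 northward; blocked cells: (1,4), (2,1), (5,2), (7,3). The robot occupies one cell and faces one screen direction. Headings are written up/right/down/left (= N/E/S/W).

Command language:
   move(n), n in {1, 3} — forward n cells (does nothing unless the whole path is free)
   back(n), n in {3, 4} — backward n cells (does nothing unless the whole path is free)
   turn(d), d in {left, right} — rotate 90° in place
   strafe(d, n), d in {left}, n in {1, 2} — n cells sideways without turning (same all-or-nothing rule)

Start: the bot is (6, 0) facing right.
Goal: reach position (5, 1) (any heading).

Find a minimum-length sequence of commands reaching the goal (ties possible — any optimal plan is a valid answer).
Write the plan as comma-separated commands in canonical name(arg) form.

strafe(left, 1), turn(left), strafe(left, 1)

t0: (6, 0) facing right
step 1 (strafe(left, 1)): (6, 1) facing right
step 2 (turn(left)): (6, 1) facing up
step 3 (strafe(left, 1)): (5, 1) facing up
nothing shorter than 3 reaches the goal.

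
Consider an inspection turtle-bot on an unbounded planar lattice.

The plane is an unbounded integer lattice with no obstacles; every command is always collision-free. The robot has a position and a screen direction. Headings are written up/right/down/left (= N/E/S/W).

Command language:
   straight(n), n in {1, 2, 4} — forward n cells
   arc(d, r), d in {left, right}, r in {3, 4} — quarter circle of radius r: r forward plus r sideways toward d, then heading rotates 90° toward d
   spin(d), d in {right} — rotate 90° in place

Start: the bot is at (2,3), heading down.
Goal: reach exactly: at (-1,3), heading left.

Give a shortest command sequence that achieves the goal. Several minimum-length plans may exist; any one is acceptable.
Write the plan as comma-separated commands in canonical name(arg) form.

begin: at (2,3), heading down
t=1 spin(right) ⇒ at (2,3), heading left
t=2 straight(2) ⇒ at (0,3), heading left
t=3 straight(1) ⇒ at (-1,3), heading left
minimal: 3 command(s), checked below 3.

spin(right), straight(2), straight(1)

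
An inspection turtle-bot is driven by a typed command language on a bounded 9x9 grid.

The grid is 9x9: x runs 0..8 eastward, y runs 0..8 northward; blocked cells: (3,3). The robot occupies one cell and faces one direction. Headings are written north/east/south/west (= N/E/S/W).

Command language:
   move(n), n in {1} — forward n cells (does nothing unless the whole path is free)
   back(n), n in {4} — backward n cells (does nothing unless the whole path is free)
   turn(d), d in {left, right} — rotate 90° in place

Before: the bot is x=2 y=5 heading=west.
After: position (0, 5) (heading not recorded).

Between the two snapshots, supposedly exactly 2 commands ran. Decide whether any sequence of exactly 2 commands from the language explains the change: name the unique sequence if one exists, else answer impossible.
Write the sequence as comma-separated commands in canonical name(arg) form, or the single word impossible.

move(1), move(1)

start: x=2 y=5 heading=west
step 1 (move(1)): x=1 y=5 heading=west
step 2 (move(1)): x=0 y=5 heading=west
all 16 alternatives checked — unique.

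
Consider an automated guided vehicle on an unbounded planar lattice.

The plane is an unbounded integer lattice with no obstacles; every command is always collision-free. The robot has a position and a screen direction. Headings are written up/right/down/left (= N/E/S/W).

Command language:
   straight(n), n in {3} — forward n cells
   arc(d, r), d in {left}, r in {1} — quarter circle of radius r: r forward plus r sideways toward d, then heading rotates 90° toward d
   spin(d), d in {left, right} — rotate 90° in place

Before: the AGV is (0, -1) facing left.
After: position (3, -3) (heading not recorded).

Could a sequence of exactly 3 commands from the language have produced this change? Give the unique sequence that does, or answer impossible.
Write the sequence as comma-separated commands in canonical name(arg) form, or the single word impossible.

arc(left, 1), arc(left, 1), straight(3)

key: running straight(3) before arc(left, 1) would end elsewhere — order is forced
from: (0, -1) facing left
t=1 arc(left, 1) ⇒ (-1, -2) facing down
t=2 arc(left, 1) ⇒ (0, -3) facing right
t=3 straight(3) ⇒ (3, -3) facing right
uniquely the one of 64 3-step routes that fits.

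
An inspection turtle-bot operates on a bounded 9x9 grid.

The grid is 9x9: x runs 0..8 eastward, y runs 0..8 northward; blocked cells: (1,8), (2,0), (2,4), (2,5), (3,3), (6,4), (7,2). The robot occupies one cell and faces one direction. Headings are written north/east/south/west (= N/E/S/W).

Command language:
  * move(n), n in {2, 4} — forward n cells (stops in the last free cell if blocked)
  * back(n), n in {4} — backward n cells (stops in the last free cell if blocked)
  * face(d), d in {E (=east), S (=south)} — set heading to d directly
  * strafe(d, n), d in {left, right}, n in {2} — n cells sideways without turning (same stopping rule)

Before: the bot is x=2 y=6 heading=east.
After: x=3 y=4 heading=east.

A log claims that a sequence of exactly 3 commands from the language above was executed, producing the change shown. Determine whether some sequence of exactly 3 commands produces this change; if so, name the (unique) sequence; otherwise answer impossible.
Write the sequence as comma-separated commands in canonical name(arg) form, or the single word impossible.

key: order matters: swapping move(2) and back(4) lands elsewhere
start: x=2 y=6 heading=east
[1] after move(2): x=4 y=6 heading=east
[2] after strafe(right, 2): x=4 y=4 heading=east
[3] after back(4): x=3 y=4 heading=east
all 343 alternatives checked — unique.

move(2), strafe(right, 2), back(4)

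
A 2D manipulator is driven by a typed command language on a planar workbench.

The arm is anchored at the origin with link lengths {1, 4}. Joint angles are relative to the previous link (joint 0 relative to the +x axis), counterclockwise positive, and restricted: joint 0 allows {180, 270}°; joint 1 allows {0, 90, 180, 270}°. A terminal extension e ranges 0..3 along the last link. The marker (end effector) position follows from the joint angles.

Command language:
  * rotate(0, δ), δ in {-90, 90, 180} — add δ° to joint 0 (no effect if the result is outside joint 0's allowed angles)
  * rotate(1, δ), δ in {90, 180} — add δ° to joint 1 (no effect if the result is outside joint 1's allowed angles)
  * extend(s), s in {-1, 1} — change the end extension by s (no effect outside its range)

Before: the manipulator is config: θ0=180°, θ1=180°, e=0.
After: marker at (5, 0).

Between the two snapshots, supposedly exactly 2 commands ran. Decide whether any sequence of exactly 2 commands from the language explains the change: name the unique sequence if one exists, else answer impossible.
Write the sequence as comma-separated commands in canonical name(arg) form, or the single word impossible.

start: config: θ0=180°, θ1=180°, e=0
step 1 (extend(1)): config: θ0=180°, θ1=180°, e=1
step 2 (extend(1)): config: θ0=180°, θ1=180°, e=2
uniquely the one of 49 2-step routes that fits.

extend(1), extend(1)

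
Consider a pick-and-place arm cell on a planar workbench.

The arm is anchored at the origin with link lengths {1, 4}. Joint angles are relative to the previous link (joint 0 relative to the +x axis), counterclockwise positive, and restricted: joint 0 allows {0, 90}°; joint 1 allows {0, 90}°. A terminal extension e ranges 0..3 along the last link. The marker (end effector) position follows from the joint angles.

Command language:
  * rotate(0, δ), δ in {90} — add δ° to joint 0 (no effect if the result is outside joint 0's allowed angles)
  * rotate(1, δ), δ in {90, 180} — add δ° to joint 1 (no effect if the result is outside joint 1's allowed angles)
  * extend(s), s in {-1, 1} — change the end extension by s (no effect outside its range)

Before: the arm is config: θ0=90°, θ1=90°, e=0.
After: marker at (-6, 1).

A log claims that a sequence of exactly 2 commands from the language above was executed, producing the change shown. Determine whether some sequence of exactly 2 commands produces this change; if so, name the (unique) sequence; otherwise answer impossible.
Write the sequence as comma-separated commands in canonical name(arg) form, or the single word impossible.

extend(1), extend(1)

t0: config: θ0=90°, θ1=90°, e=0
t=1 extend(1) ⇒ config: θ0=90°, θ1=90°, e=1
t=2 extend(1) ⇒ config: θ0=90°, θ1=90°, e=2
uniquely the one of 25 2-step routes that fits.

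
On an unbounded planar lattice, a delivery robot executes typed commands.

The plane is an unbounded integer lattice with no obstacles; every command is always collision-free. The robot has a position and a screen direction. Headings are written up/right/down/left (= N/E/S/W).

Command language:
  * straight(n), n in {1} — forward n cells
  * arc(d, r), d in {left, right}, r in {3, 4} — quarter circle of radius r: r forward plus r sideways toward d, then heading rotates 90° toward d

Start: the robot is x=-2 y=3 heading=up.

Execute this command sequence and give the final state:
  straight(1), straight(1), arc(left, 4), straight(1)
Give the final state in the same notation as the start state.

x=-7 y=9 heading=left

start: x=-2 y=3 heading=up
step 1 (straight(1)): x=-2 y=4 heading=up
step 2 (straight(1)): x=-2 y=5 heading=up
step 3 (arc(left, 4)): x=-6 y=9 heading=left
step 4 (straight(1)): x=-7 y=9 heading=left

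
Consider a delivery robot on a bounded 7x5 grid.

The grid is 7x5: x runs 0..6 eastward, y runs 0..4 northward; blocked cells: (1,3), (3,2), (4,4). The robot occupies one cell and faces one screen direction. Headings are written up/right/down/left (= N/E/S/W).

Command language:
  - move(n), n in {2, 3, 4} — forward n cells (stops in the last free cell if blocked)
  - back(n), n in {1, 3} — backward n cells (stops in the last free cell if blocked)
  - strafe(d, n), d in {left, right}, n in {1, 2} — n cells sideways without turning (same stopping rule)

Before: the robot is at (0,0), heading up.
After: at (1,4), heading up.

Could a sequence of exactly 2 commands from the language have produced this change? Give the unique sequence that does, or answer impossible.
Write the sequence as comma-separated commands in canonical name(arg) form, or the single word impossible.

move(4), strafe(right, 1)

key: heading stays N — no command in the sequence turns
t0: at (0,0), heading up
[1] after move(4): at (0,4), heading up
[2] after strafe(right, 1): at (1,4), heading up
uniquely the one of 81 2-step routes that fits.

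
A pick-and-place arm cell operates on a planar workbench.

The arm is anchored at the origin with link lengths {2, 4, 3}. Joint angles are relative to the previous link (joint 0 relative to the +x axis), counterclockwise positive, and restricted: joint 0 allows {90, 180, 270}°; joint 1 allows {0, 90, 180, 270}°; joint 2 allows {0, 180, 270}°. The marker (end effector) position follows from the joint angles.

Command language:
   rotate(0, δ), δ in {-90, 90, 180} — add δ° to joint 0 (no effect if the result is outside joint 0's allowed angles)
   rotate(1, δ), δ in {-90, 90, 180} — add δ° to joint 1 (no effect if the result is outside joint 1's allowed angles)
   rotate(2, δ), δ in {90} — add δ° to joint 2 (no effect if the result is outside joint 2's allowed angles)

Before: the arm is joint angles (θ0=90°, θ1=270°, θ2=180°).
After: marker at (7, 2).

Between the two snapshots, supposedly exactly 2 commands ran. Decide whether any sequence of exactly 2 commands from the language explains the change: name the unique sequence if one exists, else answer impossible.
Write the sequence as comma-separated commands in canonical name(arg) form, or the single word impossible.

rotate(2, 90), rotate(2, 90)

begin: joint angles (θ0=90°, θ1=270°, θ2=180°)
step 1 (rotate(2, 90)): joint angles (θ0=90°, θ1=270°, θ2=270°)
step 2 (rotate(2, 90)): joint angles (θ0=90°, θ1=270°, θ2=0°)
no other 2-command option fits: unique.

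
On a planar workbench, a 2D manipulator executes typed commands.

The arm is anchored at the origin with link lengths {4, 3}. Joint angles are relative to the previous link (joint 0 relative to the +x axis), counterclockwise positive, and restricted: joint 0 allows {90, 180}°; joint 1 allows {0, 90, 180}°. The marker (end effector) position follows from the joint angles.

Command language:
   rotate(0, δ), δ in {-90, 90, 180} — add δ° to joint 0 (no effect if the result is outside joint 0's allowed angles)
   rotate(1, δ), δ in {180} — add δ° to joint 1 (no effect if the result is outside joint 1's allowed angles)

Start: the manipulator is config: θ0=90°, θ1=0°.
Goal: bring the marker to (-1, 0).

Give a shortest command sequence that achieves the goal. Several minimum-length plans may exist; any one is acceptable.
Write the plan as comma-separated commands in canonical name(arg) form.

from: config: θ0=90°, θ1=0°
t=1 rotate(1, 180) ⇒ config: θ0=90°, θ1=180°
t=2 rotate(0, 90) ⇒ config: θ0=180°, θ1=180°
minimal: 2 command(s), checked below 2.

rotate(1, 180), rotate(0, 90)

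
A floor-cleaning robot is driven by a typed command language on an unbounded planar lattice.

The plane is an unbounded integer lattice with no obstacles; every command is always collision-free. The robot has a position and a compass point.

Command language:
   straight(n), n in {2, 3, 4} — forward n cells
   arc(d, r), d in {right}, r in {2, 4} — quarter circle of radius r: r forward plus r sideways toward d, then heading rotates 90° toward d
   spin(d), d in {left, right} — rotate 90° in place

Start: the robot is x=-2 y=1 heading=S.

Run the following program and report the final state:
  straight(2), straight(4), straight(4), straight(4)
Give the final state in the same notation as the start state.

x=-2 y=-13 heading=S

begin: x=-2 y=1 heading=S
1. straight(2) → x=-2 y=-1 heading=S
2. straight(4) → x=-2 y=-5 heading=S
3. straight(4) → x=-2 y=-9 heading=S
4. straight(4) → x=-2 y=-13 heading=S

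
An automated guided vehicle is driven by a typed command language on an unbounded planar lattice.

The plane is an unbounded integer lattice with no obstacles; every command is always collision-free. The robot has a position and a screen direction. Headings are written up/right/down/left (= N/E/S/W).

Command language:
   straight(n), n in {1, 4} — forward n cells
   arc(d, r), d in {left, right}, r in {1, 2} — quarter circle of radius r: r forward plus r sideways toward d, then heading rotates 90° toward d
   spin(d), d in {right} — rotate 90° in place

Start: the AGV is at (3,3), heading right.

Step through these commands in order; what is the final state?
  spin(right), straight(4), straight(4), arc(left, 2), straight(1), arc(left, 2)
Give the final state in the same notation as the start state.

at (8,-5), heading up

t0: at (3,3), heading right
t=1 spin(right) ⇒ at (3,3), heading down
t=2 straight(4) ⇒ at (3,-1), heading down
t=3 straight(4) ⇒ at (3,-5), heading down
t=4 arc(left, 2) ⇒ at (5,-7), heading right
t=5 straight(1) ⇒ at (6,-7), heading right
t=6 arc(left, 2) ⇒ at (8,-5), heading up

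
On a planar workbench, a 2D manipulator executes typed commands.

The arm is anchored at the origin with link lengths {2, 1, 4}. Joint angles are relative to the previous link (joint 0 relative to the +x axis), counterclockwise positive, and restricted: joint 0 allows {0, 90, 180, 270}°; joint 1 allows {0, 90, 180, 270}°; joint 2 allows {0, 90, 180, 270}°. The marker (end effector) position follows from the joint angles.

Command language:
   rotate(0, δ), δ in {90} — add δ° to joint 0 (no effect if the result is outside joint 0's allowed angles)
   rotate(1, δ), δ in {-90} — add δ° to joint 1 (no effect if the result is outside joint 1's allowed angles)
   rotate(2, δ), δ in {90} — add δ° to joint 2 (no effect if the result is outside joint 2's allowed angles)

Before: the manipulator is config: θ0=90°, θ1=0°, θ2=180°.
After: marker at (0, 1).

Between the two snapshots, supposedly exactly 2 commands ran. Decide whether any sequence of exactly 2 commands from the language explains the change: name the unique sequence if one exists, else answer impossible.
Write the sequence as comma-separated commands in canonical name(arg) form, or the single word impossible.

from: config: θ0=90°, θ1=0°, θ2=180°
t=1 rotate(0, 90) ⇒ config: θ0=180°, θ1=0°, θ2=180°
t=2 rotate(0, 90) ⇒ config: θ0=270°, θ1=0°, θ2=180°
no other 2-command option fits: unique.

rotate(0, 90), rotate(0, 90)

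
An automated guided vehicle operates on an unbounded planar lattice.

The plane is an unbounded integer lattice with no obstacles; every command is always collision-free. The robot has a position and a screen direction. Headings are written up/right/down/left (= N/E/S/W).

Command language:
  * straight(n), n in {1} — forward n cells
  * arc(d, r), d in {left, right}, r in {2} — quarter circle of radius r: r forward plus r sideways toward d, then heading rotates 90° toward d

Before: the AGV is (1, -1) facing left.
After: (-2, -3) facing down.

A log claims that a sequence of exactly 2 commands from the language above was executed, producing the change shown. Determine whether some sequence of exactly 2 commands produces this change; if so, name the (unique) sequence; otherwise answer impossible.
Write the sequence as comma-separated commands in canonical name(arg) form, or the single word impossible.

straight(1), arc(left, 2)

key: cell and facing (now S) both changed — the 2 commands mix motion and turning
start: (1, -1) facing left
1. straight(1) → (0, -1) facing left
2. arc(left, 2) → (-2, -3) facing down
no other 2-command option fits: unique.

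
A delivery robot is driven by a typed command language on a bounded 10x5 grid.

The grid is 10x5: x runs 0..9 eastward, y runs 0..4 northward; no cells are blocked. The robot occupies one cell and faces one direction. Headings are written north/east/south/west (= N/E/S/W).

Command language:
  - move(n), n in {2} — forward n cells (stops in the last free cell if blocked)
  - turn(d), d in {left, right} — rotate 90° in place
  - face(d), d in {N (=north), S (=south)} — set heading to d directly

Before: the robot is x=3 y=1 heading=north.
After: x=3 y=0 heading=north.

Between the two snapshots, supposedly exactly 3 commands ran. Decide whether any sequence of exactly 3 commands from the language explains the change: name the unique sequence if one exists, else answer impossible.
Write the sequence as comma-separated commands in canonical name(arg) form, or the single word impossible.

face(S), move(2), face(N)

key: move(2) runs into the grid edge before its full distance
t0: x=3 y=1 heading=north
[1] after face(S): x=3 y=1 heading=south
[2] after move(2): x=3 y=0 heading=south
[3] after face(N): x=3 y=0 heading=north
no rival 3-sequence matches.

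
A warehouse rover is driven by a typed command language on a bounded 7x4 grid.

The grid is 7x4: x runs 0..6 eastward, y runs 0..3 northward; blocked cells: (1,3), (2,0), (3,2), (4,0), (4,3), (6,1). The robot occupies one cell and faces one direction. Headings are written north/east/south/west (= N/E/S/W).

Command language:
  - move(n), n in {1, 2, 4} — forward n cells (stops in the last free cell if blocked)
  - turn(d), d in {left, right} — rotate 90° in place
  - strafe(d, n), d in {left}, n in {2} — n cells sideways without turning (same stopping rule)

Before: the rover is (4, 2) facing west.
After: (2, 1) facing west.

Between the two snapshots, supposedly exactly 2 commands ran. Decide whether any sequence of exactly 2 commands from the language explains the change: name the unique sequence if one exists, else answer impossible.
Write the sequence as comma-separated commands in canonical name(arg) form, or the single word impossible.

key: still facing W at the end — nothing in the sequence rotates
start: (4, 2) facing west
step 1 (strafe(left, 2)): (4, 1) facing west
step 2 (move(2)): (2, 1) facing west
uniquely the one of 36 2-step routes that fits.

strafe(left, 2), move(2)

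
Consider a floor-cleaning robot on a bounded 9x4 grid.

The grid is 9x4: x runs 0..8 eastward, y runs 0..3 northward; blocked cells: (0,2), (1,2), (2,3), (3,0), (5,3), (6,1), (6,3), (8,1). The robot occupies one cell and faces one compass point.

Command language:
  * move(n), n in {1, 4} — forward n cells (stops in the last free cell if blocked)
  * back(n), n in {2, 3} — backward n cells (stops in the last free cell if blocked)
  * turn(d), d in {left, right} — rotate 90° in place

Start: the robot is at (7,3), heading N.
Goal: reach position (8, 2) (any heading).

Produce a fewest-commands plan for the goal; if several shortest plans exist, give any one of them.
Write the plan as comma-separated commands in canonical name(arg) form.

back(2), move(1), turn(right), move(4)

from: at (7,3), heading N
1. back(2) → at (7,1), heading N
2. move(1) → at (7,2), heading N
3. turn(right) → at (7,2), heading E
4. move(4) → at (8,2), heading E
nothing shorter than 4 reaches the goal.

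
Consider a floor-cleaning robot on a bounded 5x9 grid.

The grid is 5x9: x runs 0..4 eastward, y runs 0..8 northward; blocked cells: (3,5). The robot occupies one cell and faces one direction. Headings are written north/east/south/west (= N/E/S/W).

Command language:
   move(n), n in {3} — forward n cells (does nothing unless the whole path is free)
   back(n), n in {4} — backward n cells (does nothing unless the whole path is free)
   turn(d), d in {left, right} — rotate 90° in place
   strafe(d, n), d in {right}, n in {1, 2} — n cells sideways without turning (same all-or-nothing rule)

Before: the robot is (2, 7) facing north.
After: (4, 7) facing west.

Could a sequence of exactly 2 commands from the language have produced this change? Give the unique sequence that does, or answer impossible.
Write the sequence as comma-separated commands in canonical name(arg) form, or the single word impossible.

key: cell and facing (now W) both changed — the 2 commands mix motion and turning
start: (2, 7) facing north
1. strafe(right, 2) → (4, 7) facing north
2. turn(left) → (4, 7) facing west
no other 2-command option fits: unique.

strafe(right, 2), turn(left)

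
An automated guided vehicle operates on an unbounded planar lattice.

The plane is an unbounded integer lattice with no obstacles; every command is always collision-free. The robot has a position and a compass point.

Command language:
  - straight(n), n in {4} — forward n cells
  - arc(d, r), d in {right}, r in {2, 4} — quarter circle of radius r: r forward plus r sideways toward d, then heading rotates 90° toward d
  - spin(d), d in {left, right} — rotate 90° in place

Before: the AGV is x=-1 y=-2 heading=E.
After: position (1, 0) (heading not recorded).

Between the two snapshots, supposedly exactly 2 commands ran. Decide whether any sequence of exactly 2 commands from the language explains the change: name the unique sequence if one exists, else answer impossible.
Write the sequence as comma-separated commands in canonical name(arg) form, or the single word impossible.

spin(left), arc(right, 2)

key: running arc(right, 2) before spin(left) would end elsewhere — order is forced
begin: x=-1 y=-2 heading=E
1. spin(left) → x=-1 y=-2 heading=N
2. arc(right, 2) → x=1 y=0 heading=E
uniquely the one of 25 2-step routes that fits.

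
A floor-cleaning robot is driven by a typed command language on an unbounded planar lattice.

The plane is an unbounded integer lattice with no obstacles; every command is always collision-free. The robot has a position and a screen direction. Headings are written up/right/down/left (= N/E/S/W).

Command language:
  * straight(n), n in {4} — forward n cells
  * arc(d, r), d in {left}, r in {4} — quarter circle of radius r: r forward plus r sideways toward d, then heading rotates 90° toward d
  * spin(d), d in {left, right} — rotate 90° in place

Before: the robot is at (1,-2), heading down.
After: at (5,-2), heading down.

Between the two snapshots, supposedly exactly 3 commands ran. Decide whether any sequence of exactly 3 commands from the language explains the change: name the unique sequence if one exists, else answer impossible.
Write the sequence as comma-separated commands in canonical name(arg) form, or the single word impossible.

spin(left), straight(4), spin(right)

key: running spin(right) before spin(left) would end elsewhere — order is forced
start: at (1,-2), heading down
t=1 spin(left) ⇒ at (1,-2), heading right
t=2 straight(4) ⇒ at (5,-2), heading right
t=3 spin(right) ⇒ at (5,-2), heading down
no other 3-command option fits: unique.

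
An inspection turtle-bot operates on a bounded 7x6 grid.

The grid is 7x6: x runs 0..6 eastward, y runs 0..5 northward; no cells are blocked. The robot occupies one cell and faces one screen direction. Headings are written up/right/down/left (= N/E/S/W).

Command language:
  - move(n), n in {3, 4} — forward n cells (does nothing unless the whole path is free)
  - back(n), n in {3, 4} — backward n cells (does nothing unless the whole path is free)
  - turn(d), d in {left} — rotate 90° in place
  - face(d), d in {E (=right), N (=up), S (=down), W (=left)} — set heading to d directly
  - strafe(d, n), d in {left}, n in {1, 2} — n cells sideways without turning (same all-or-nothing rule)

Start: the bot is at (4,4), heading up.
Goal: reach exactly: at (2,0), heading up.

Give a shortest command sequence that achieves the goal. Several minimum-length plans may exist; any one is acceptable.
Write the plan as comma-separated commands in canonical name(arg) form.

start: at (4,4), heading up
[1] after back(4): at (4,0), heading up
[2] after strafe(left, 2): at (2,0), heading up
minimal: 2 command(s), checked below 2.

back(4), strafe(left, 2)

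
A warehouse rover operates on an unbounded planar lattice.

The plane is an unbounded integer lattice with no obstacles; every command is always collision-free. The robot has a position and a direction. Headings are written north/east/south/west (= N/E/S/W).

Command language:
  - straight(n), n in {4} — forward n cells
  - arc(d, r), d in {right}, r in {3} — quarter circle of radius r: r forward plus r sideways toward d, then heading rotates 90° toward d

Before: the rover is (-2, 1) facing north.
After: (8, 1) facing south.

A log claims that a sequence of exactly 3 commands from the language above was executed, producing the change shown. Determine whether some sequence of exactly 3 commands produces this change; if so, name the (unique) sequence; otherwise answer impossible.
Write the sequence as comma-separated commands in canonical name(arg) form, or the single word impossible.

key: position moved to (8,1) AND the heading swung to S — translation plus rotation needed
t0: (-2, 1) facing north
step 1 (arc(right, 3)): (1, 4) facing east
step 2 (straight(4)): (5, 4) facing east
step 3 (arc(right, 3)): (8, 1) facing south
uniquely the one of 8 3-step routes that fits.

arc(right, 3), straight(4), arc(right, 3)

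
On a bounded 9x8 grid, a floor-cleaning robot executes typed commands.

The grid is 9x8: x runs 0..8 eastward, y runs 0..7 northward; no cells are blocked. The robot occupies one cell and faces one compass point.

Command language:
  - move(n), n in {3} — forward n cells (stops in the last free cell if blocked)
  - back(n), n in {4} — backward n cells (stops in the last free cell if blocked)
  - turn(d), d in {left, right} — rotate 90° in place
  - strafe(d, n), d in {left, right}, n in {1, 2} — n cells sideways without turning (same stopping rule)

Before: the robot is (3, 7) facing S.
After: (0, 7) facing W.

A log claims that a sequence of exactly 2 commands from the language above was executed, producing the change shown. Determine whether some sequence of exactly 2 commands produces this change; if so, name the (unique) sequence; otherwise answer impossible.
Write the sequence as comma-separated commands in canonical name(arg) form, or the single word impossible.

turn(right), move(3)

key: position moved to (0,7) AND the heading swung to W — translation plus rotation needed
initial: (3, 7) facing S
1. turn(right) → (3, 7) facing W
2. move(3) → (0, 7) facing W
no rival 2-sequence matches.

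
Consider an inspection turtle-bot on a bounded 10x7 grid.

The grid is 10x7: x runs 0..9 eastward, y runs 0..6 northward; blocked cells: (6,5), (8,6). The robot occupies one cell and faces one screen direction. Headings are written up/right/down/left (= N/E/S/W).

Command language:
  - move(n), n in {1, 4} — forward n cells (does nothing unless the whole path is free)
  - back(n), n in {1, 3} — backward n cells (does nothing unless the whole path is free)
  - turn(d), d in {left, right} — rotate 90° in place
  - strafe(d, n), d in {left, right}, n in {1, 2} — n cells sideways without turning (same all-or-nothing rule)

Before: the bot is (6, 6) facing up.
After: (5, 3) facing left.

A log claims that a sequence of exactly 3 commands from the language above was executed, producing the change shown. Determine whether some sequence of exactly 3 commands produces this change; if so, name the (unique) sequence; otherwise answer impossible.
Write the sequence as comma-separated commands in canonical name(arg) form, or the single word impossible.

strafe(left, 1), back(3), turn(left)

key: cell and facing (now W) both changed — the 3 commands mix motion and turning
from: (6, 6) facing up
step 1 (strafe(left, 1)): (5, 6) facing up
step 2 (back(3)): (5, 3) facing up
step 3 (turn(left)): (5, 3) facing left
no rival 3-sequence matches.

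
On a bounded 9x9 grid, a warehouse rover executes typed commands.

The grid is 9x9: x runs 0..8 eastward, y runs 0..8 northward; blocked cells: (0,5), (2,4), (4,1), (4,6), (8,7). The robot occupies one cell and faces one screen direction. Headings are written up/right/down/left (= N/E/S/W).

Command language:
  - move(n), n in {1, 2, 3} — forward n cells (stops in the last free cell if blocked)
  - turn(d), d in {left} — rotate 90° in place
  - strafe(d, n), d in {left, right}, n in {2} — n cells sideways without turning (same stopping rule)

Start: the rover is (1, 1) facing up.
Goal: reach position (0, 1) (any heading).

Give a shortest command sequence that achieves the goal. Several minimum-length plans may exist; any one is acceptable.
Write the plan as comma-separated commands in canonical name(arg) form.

strafe(left, 2)

initial: (1, 1) facing up
t=1 strafe(left, 2) ⇒ (0, 1) facing up
minimal: 1 command(s), checked below 1.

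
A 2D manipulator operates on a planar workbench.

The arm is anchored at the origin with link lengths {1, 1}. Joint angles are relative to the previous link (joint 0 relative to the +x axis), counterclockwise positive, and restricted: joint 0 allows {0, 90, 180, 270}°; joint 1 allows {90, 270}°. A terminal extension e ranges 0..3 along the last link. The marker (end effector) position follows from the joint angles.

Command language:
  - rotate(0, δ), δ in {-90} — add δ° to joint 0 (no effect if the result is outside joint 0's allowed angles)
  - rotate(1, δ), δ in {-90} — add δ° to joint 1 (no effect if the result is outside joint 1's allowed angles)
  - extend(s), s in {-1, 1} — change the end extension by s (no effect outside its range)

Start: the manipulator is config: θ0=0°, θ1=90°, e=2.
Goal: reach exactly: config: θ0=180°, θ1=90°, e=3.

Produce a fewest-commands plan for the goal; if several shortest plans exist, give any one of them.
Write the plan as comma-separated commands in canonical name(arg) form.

rotate(0, -90), rotate(0, -90), extend(1)

from: config: θ0=0°, θ1=90°, e=2
t=1 rotate(0, -90) ⇒ config: θ0=270°, θ1=90°, e=2
t=2 rotate(0, -90) ⇒ config: θ0=180°, θ1=90°, e=2
t=3 extend(1) ⇒ config: θ0=180°, θ1=90°, e=3
nothing shorter than 3 reaches the goal.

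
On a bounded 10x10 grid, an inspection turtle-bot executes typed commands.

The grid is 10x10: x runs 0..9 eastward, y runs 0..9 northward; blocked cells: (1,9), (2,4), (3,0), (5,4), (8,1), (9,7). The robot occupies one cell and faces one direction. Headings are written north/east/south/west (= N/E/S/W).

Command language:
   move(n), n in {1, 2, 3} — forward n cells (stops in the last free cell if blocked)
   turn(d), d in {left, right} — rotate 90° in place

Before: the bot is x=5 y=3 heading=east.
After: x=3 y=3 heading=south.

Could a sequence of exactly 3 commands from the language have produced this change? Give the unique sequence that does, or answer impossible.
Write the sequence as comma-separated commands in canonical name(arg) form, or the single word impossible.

impossible

checked all 3-command options: none fits.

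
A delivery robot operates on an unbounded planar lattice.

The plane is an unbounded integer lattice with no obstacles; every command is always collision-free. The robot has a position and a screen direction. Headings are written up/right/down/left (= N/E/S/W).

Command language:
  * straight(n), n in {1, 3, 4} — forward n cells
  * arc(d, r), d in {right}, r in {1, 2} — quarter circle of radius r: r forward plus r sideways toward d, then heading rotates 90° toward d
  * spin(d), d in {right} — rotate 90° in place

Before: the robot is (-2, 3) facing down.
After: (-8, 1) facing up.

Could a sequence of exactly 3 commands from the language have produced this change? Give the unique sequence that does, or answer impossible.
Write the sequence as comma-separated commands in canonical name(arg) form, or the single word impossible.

key: position moved to (-8,1) AND the heading swung to N — translation plus rotation needed
from: (-2, 3) facing down
step 1 (arc(right, 2)): (-4, 1) facing left
step 2 (straight(4)): (-8, 1) facing left
step 3 (spin(right)): (-8, 1) facing up
all 216 alternatives checked — unique.

arc(right, 2), straight(4), spin(right)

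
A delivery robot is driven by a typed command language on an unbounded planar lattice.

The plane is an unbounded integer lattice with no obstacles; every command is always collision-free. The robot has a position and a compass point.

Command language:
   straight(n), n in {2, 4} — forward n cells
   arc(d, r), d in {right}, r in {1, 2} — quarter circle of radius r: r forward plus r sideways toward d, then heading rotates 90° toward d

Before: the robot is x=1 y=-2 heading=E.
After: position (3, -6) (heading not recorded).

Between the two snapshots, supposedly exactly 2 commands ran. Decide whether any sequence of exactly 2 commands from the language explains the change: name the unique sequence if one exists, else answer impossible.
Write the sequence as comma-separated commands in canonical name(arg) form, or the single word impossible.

key: order matters: swapping arc(right, 2) and straight(2) lands elsewhere
from: x=1 y=-2 heading=E
t=1 arc(right, 2) ⇒ x=3 y=-4 heading=S
t=2 straight(2) ⇒ x=3 y=-6 heading=S
no other 2-command option fits: unique.

arc(right, 2), straight(2)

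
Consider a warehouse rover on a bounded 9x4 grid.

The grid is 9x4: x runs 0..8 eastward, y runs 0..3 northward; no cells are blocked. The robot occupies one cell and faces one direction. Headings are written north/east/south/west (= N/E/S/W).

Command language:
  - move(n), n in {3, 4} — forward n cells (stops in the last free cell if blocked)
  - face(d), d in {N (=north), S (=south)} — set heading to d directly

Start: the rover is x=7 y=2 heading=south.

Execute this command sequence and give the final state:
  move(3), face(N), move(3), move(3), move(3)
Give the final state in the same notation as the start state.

from: x=7 y=2 heading=south
1. move(3) → x=7 y=0 heading=south
2. face(N) → x=7 y=0 heading=north
3. move(3) → x=7 y=3 heading=north
4. move(3) → x=7 y=3 heading=north
5. move(3) → x=7 y=3 heading=north

x=7 y=3 heading=north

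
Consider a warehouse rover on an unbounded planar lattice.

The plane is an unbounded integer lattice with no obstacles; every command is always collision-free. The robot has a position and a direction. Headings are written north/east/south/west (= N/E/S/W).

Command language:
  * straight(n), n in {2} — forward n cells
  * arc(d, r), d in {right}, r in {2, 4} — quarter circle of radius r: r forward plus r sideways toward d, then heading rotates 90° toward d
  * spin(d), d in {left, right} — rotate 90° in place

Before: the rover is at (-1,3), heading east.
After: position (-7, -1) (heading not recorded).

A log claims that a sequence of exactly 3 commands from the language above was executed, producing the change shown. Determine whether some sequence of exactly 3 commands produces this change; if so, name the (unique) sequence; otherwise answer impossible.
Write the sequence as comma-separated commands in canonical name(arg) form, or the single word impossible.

spin(right), arc(right, 4), straight(2)

key: running straight(2) before spin(right) would end elsewhere — order is forced
from: at (-1,3), heading east
t=1 spin(right) ⇒ at (-1,3), heading south
t=2 arc(right, 4) ⇒ at (-5,-1), heading west
t=3 straight(2) ⇒ at (-7,-1), heading west
no other 3-command option fits: unique.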